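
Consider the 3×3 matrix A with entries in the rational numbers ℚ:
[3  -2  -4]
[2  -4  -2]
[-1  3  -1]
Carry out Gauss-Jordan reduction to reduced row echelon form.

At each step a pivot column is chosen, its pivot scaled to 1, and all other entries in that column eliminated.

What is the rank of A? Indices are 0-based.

rank = 3

step 1: normalize row 0 (÷3) = (1, -2/3, -4/3)
  row 1: subtract 2×row0 = (0, -8/3, 2/3)
  row 2: subtract -1×row0 = (0, 7/3, -7/3)
step 2: normalize row 1 (÷-8/3) = (0, 1, -1/4)
  row 0: subtract -2/3×row1 = (1, 0, -3/2)
  row 2: subtract 7/3×row1 = (0, 0, -7/4)
step 3: normalize row 2 (÷-7/4) = (0, 0, 1)
  row 0: subtract -3/2×row2 = (1, 0, 0)
  row 1: subtract -1/4×row2 = (0, 1, 0)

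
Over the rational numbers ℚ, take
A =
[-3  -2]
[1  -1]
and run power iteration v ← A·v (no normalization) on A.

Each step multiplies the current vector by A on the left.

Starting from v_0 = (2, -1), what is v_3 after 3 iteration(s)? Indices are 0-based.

v_0 = (2, -1).
v_1 = A·v_0 = (-4, 3).
v_2 = A·v_1 = (6, -7).
v_3 = A·v_2 = (-4, 13).

v_3 = (-4, 13)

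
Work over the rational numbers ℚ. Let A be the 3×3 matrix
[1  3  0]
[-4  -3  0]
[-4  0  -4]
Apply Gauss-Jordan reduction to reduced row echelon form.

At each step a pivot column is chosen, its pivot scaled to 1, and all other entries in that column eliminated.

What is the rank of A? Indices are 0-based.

rank = 3

step 1: normalize row 0 (÷1) = (1, 3, 0)
  row 1: subtract -4×row0 = (0, 9, 0)
  row 2: subtract -4×row0 = (0, 12, -4)
step 2: normalize row 1 (÷9) = (0, 1, 0)
  row 0: subtract 3×row1 = (1, 0, 0)
  row 2: subtract 12×row1 = (0, 0, -4)
step 3: normalize row 2 (÷-4) = (0, 0, 1)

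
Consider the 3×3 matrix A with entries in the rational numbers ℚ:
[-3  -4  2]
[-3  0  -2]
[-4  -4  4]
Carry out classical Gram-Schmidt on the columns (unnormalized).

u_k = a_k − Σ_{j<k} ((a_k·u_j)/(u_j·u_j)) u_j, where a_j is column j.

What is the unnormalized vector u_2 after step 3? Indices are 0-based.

Step 1: u_0 = a_0 = (-3, -3, -4).
Step 2: u_1 = a_1 − (14/17)·u_0 = (-26/17, 42/17, -12/17).
Step 3: u_2 = a_2 − (-8/17)·u_0 − (-23/19)·u_1 = (-24/19, -8/19, 24/19).

u_2 = (-24/19, -8/19, 24/19)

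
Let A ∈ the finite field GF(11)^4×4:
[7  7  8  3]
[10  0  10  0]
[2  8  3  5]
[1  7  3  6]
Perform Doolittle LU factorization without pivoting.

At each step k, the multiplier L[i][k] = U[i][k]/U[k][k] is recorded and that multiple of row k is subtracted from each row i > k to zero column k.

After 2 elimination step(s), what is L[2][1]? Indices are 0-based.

L[2][1] = 6

[col 0] pivot 7
  R1 -= 3*R0 → (0, 1, 8, 2)  (L[1][0] := 3)
  R2 -= 5*R0 → (0, 6, 7, 1)  (L[2][0] := 5)
  R3 -= 8*R0 → (0, 6, 5, 4)  (L[3][0] := 8)
[col 1] pivot 1
  R2 -= 6*R1 → (0, 0, 3, 0)  (L[2][1] := 6)
  R3 -= 6*R1 → (0, 0, 1, 3)  (L[3][1] := 6)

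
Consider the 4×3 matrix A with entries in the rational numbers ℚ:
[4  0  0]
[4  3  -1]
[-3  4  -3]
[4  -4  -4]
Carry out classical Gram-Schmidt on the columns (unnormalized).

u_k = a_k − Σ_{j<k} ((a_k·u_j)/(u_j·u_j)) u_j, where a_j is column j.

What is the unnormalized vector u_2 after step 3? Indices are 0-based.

Step 1: u_0 = a_0 = (4, 4, -3, 4).
Step 2: u_1 = a_1 − (-16/57)·u_0 = (64/57, 235/57, 60/19, -164/57).
Step 3: u_2 = a_2 − (-11/57)·u_0 − (-119/2081)·u_1 = (1740/2081, 16/2081, -7072/2081, -7060/2081).

u_2 = (1740/2081, 16/2081, -7072/2081, -7060/2081)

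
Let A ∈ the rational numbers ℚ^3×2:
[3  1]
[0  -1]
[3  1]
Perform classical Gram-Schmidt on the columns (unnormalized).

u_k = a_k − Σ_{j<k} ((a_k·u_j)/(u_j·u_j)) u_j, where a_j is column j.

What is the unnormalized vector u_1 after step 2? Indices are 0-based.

u_1 = (0, -1, 0)

Step 1: u_0 = a_0 = (3, 0, 3).
Step 2: u_1 = a_1 − (1/3)·u_0 = (0, -1, 0).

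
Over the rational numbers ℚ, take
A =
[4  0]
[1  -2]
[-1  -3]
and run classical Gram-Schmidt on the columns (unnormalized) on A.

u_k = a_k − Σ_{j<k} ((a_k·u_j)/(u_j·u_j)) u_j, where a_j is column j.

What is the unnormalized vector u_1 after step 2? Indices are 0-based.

u_1 = (-2/9, -37/18, -53/18)

Step 1: u_0 = a_0 = (4, 1, -1).
Step 2: u_1 = a_1 − (1/18)·u_0 = (-2/9, -37/18, -53/18).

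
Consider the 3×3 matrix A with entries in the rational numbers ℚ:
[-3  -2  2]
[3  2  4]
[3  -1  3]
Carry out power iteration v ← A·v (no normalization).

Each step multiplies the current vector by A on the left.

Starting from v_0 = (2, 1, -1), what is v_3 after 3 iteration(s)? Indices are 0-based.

v_0 = (2, 1, -1).
v_1 = A·v_0 = (-10, 4, 2).
v_2 = A·v_1 = (26, -14, -28).
v_3 = A·v_2 = (-106, -62, 8).

v_3 = (-106, -62, 8)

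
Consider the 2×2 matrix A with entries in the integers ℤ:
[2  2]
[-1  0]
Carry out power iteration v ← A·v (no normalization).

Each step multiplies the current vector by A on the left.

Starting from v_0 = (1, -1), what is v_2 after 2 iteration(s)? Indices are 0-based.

v_2 = (-2, 0)

v_0 = (1, -1).
v_1 = A·v_0 = (0, -1).
v_2 = A·v_1 = (-2, 0).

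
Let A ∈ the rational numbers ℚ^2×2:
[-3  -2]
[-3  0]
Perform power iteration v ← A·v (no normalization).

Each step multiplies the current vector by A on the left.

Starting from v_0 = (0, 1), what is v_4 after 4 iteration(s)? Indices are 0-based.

v_0 = (0, 1).
v_1 = A·v_0 = (-2, 0).
v_2 = A·v_1 = (6, 6).
v_3 = A·v_2 = (-30, -18).
v_4 = A·v_3 = (126, 90).

v_4 = (126, 90)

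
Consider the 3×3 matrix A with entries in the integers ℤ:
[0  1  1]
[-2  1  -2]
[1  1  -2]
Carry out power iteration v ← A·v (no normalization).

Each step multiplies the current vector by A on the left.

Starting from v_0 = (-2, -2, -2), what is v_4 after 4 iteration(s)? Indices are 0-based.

v_0 = (-2, -2, -2).
v_1 = A·v_0 = (-4, 6, 0).
v_2 = A·v_1 = (6, 14, 2).
v_3 = A·v_2 = (16, -2, 16).
v_4 = A·v_3 = (14, -66, -18).

v_4 = (14, -66, -18)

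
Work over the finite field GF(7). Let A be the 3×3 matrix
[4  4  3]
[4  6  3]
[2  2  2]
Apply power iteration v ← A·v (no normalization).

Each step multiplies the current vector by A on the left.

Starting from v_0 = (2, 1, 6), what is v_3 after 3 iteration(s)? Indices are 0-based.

v_3 = (2, 6, 4)

v_0 = (2, 1, 6).
v_1 = A·v_0 = (2, 4, 4).
v_2 = A·v_1 = (1, 2, 6).
v_3 = A·v_2 = (2, 6, 4).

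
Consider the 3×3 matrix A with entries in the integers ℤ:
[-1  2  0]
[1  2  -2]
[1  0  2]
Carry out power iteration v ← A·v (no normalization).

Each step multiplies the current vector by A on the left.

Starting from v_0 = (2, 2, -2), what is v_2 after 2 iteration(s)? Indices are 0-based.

v_0 = (2, 2, -2).
v_1 = A·v_0 = (2, 10, -2).
v_2 = A·v_1 = (18, 26, -2).

v_2 = (18, 26, -2)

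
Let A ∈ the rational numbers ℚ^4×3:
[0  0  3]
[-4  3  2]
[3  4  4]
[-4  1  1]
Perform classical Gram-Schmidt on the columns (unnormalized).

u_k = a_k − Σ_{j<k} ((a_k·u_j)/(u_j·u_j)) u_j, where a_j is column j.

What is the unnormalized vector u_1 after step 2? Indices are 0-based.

Step 1: u_0 = a_0 = (0, -4, 3, -4).
Step 2: u_1 = a_1 − (-4/41)·u_0 = (0, 107/41, 176/41, 25/41).

u_1 = (0, 107/41, 176/41, 25/41)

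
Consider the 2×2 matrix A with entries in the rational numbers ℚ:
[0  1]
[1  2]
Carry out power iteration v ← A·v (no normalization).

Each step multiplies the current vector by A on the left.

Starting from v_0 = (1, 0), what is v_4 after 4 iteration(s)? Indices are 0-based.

v_0 = (1, 0).
v_1 = A·v_0 = (0, 1).
v_2 = A·v_1 = (1, 2).
v_3 = A·v_2 = (2, 5).
v_4 = A·v_3 = (5, 12).

v_4 = (5, 12)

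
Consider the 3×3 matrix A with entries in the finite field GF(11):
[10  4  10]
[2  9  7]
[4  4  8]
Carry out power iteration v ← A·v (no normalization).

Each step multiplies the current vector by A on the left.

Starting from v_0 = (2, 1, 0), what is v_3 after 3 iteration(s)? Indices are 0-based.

v_3 = (10, 10, 9)

v_0 = (2, 1, 0).
v_1 = A·v_0 = (2, 2, 1).
v_2 = A·v_1 = (5, 7, 2).
v_3 = A·v_2 = (10, 10, 9).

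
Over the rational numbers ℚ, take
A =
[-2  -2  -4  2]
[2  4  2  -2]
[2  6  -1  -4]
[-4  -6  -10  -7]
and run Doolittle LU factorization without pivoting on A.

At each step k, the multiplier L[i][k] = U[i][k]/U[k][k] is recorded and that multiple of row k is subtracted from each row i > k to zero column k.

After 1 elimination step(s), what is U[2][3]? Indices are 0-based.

U[2][3] = -2

Step 1: pivot at (0,0) is -2.
  row1 ← row1 − (-1)·row0  ⇒  L[1][0]=-1, U row1=(0, 2, -2, 0)
  row2 ← row2 − (-1)·row0  ⇒  L[2][0]=-1, U row2=(0, 4, -5, -2)
  row3 ← row3 − (2)·row0  ⇒  L[3][0]=2, U row3=(0, -2, -2, -11)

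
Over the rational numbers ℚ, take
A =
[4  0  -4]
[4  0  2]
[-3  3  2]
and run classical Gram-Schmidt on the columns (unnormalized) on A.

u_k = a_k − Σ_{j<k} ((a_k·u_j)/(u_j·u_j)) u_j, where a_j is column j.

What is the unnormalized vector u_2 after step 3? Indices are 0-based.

Step 1: u_0 = a_0 = (4, 4, -3).
Step 2: u_1 = a_1 − (-9/41)·u_0 = (36/41, 36/41, 96/41).
Step 3: u_2 = a_2 − (-14/41)·u_0 − (5/12)·u_1 = (-3, 3, 0).

u_2 = (-3, 3, 0)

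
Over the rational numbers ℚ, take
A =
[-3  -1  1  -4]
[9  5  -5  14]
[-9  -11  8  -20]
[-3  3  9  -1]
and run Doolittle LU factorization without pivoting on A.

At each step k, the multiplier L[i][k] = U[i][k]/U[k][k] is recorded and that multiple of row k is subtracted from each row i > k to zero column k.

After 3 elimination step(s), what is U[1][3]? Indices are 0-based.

k=0: U[0][0]=-3
  eliminate (1,0): mult=-3, new row 1: (0, 2, -2, 2); set L[1][0]=-3
  eliminate (2,0): mult=3, new row 2: (0, -8, 5, -8); set L[2][0]=3
  eliminate (3,0): mult=1, new row 3: (0, 4, 8, 3); set L[3][0]=1
k=1: U[1][1]=2
  eliminate (2,1): mult=-4, new row 2: (0, 0, -3, 0); set L[2][1]=-4
  eliminate (3,1): mult=2, new row 3: (0, 0, 12, -1); set L[3][1]=2
k=2: U[2][2]=-3
  eliminate (3,2): mult=-4, new row 3: (0, 0, 0, -1); set L[3][2]=-4

U[1][3] = 2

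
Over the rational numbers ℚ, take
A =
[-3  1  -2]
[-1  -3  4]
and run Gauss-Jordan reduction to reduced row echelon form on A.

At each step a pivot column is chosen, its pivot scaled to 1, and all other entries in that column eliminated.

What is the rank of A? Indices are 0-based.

rank = 2

step 1: normalize row 0 (÷-3) = (1, -1/3, 2/3)
  row 1: subtract -1×row0 = (0, -10/3, 14/3)
step 2: normalize row 1 (÷-10/3) = (0, 1, -7/5)
  row 0: subtract -1/3×row1 = (1, 0, 1/5)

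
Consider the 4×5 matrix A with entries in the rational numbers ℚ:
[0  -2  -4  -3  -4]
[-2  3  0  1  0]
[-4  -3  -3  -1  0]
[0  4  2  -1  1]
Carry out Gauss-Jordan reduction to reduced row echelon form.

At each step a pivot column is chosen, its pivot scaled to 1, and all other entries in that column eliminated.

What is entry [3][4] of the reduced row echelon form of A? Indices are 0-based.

[1] R0 <-> R1
[1] R0 /= -2  ⇒  (1, -3/2, 0, -1/2, 0)
     R2 -= -4·R0  ⇒  (0, -9, -3, -3, 0)
[2] R1 /= -2  ⇒  (0, 1, 2, 3/2, 2)
     R0 -= -3/2·R1  ⇒  (1, 0, 3, 7/4, 3)
     R2 -= -9·R1  ⇒  (0, 0, 15, 21/2, 18)
     R3 -= 4·R1  ⇒  (0, 0, -6, -7, -7)
[3] R2 /= 15  ⇒  (0, 0, 1, 7/10, 6/5)
     R0 -= 3·R2  ⇒  (1, 0, 0, -7/20, -3/5)
     R1 -= 2·R2  ⇒  (0, 1, 0, 1/10, -2/5)
     R3 -= -6·R2  ⇒  (0, 0, 0, -14/5, 1/5)
[4] R3 /= -14/5  ⇒  (0, 0, 0, 1, -1/14)
     R0 -= -7/20·R3  ⇒  (1, 0, 0, 0, -5/8)
     R1 -= 1/10·R3  ⇒  (0, 1, 0, 0, -11/28)
     R2 -= 7/10·R3  ⇒  (0, 0, 1, 0, 5/4)

M[3][4] = -1/14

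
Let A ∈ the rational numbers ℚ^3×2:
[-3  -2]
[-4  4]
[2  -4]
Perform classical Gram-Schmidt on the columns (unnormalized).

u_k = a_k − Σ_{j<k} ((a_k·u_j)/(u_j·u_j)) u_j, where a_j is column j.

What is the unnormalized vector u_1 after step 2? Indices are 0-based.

u_1 = (-112/29, 44/29, -80/29)

Step 1: u_0 = a_0 = (-3, -4, 2).
Step 2: u_1 = a_1 − (-18/29)·u_0 = (-112/29, 44/29, -80/29).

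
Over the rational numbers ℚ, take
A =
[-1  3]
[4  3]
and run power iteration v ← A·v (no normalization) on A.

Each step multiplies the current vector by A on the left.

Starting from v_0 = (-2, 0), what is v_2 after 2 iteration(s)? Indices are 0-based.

v_0 = (-2, 0).
v_1 = A·v_0 = (2, -8).
v_2 = A·v_1 = (-26, -16).

v_2 = (-26, -16)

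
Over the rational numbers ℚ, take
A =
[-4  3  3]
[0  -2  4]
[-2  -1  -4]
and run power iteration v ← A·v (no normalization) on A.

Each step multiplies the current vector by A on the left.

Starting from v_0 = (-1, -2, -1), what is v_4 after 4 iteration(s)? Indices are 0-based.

v_0 = (-1, -2, -1).
v_1 = A·v_0 = (-5, 0, 8).
v_2 = A·v_1 = (44, 32, -22).
v_3 = A·v_2 = (-146, -152, -32).
v_4 = A·v_3 = (32, 176, 572).

v_4 = (32, 176, 572)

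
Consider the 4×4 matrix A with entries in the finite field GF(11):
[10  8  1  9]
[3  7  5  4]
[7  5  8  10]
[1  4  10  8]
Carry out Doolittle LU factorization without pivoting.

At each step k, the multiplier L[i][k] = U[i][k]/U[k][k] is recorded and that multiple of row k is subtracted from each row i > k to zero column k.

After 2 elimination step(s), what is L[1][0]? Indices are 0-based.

[col 0] pivot 10
  R1 -= 8*R0 → (0, 9, 8, 9)  (L[1][0] := 8)
  R2 -= 4*R0 → (0, 6, 4, 7)  (L[2][0] := 4)
  R3 -= 10*R0 → (0, 1, 0, 6)  (L[3][0] := 10)
[col 1] pivot 9
  R2 -= 8*R1 → (0, 0, 6, 1)  (L[2][1] := 8)
  R3 -= 5*R1 → (0, 0, 4, 5)  (L[3][1] := 5)

L[1][0] = 8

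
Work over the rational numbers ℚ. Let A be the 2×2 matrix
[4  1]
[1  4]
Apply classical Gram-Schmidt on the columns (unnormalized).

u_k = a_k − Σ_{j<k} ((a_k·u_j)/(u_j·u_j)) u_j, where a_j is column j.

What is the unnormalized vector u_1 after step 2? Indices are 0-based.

Step 1: u_0 = a_0 = (4, 1).
Step 2: u_1 = a_1 − (8/17)·u_0 = (-15/17, 60/17).

u_1 = (-15/17, 60/17)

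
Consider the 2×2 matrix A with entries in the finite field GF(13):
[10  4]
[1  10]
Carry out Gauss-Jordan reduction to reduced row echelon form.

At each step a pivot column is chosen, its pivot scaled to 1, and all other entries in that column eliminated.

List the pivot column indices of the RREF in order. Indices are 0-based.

pivot(0,0)=10: scale R0 → (1, 3)
  clear (1,0): R1 −= (1)R0 → (0, 7)
pivot(1,1)=7: scale R1 → (0, 1)
  clear (0,1): R0 −= (3)R1 → (1, 0)

pivot columns: 0, 1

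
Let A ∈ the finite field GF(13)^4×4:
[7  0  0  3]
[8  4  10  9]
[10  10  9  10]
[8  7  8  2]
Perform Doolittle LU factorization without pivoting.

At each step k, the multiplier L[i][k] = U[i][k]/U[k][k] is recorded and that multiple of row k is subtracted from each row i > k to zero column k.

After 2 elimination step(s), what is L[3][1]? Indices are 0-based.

L[3][1] = 5

Step 1: pivot at (0,0) is 7.
  row1 ← row1 − (3)·row0  ⇒  L[1][0]=3, U row1=(0, 4, 10, 0)
  row2 ← row2 − (7)·row0  ⇒  L[2][0]=7, U row2=(0, 10, 9, 2)
  row3 ← row3 − (3)·row0  ⇒  L[3][0]=3, U row3=(0, 7, 8, 6)
Step 2: pivot at (1,1) is 4.
  row2 ← row2 − (9)·row1  ⇒  L[2][1]=9, U row2=(0, 0, 10, 2)
  row3 ← row3 − (5)·row1  ⇒  L[3][1]=5, U row3=(0, 0, 10, 6)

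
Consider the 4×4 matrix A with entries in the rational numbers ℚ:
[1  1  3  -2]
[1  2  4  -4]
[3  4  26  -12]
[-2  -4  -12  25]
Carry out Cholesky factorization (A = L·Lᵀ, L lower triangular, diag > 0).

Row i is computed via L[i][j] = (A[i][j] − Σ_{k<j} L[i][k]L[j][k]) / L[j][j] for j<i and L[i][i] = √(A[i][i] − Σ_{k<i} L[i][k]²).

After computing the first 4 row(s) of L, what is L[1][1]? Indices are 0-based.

Step 1: L[0][0] = √(1) = 1.
  L[1][0] = (1) / L[0][0] = 1.
Step 2: L[1][1] = √(1) = 1.
  L[2][0] = (3) / L[0][0] = 3.
  L[2][1] = (1) / L[1][1] = 1.
Step 3: L[2][2] = √(16) = 4.
  L[3][0] = (-2) / L[0][0] = -2.
  L[3][1] = (-2) / L[1][1] = -2.
  L[3][2] = (-4) / L[2][2] = -1.
Step 4: L[3][3] = √(16) = 4.

L[1][1] = 1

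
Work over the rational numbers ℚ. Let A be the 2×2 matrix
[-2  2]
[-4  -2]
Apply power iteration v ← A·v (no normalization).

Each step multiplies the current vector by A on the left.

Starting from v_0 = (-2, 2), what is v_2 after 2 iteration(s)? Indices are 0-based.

v_2 = (-8, -40)

v_0 = (-2, 2).
v_1 = A·v_0 = (8, 4).
v_2 = A·v_1 = (-8, -40).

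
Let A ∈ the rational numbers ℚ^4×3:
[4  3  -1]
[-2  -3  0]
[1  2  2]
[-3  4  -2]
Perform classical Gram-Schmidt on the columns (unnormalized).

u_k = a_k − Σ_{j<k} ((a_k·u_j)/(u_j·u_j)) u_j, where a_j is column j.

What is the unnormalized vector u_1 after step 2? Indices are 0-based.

Step 1: u_0 = a_0 = (4, -2, 1, -3).
Step 2: u_1 = a_1 − (4/15)·u_0 = (29/15, -37/15, 26/15, 24/5).

u_1 = (29/15, -37/15, 26/15, 24/5)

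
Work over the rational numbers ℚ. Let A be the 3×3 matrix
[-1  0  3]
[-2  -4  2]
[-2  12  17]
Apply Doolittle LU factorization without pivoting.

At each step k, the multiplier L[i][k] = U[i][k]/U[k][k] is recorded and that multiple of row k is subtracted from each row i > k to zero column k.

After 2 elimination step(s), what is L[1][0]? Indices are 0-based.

Step 1: pivot at (0,0) is -1.
  row1 ← row1 − (2)·row0  ⇒  L[1][0]=2, U row1=(0, -4, -4)
  row2 ← row2 − (2)·row0  ⇒  L[2][0]=2, U row2=(0, 12, 11)
Step 2: pivot at (1,1) is -4.
  row2 ← row2 − (-3)·row1  ⇒  L[2][1]=-3, U row2=(0, 0, -1)

L[1][0] = 2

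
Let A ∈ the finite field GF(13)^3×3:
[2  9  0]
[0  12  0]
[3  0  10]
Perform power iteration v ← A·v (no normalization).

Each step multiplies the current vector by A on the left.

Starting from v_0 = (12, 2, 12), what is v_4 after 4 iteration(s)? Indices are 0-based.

v_0 = (12, 2, 12).
v_1 = A·v_0 = (3, 11, 0).
v_2 = A·v_1 = (1, 2, 9).
v_3 = A·v_2 = (7, 11, 2).
v_4 = A·v_3 = (9, 2, 2).

v_4 = (9, 2, 2)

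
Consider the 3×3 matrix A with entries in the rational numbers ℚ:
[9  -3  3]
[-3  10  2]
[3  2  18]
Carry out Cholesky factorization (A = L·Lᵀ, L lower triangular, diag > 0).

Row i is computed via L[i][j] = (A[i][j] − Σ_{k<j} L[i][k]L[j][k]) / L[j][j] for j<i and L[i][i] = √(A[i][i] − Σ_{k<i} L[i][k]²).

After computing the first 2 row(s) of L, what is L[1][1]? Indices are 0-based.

L[1][1] = 3

Step 1: L[0][0] = √(9) = 3.
  L[1][0] = (-3) / L[0][0] = -1.
Step 2: L[1][1] = √(9) = 3.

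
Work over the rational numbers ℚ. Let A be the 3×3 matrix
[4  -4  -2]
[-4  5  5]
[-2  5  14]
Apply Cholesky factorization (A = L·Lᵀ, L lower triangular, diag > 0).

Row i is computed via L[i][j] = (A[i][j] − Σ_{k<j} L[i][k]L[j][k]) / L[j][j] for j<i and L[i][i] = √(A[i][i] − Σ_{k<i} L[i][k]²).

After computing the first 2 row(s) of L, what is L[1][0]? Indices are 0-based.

Step 1: L[0][0] = √(4) = 2.
  L[1][0] = (-4) / L[0][0] = -2.
Step 2: L[1][1] = √(1) = 1.

L[1][0] = -2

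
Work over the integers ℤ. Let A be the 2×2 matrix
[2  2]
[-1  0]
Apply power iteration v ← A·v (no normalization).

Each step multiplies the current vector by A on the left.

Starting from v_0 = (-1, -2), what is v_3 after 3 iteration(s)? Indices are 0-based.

v_0 = (-1, -2).
v_1 = A·v_0 = (-6, 1).
v_2 = A·v_1 = (-10, 6).
v_3 = A·v_2 = (-8, 10).

v_3 = (-8, 10)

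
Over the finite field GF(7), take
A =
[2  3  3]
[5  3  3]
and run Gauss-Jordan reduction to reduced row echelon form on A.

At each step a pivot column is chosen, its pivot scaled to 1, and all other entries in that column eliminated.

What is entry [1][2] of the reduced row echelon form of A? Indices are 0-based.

step 1: normalize row 0 (÷2) = (1, 5, 5)
  row 1: subtract 5×row0 = (0, 6, 6)
step 2: normalize row 1 (÷6) = (0, 1, 1)
  row 0: subtract 5×row1 = (1, 0, 0)

M[1][2] = 1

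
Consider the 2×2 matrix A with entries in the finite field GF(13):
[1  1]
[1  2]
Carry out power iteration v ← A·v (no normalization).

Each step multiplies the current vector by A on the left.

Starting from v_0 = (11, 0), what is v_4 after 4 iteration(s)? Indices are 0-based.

v_4 = (0, 10)

v_0 = (11, 0).
v_1 = A·v_0 = (11, 11).
v_2 = A·v_1 = (9, 7).
v_3 = A·v_2 = (3, 10).
v_4 = A·v_3 = (0, 10).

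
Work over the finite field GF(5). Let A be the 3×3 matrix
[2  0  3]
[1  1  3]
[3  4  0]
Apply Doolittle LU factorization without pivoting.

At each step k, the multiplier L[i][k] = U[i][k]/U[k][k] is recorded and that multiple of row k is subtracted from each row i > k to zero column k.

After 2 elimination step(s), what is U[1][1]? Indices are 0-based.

[col 0] pivot 2
  R1 -= 3*R0 → (0, 1, 4)  (L[1][0] := 3)
  R2 -= 4*R0 → (0, 4, 3)  (L[2][0] := 4)
[col 1] pivot 1
  R2 -= 4*R1 → (0, 0, 2)  (L[2][1] := 4)

U[1][1] = 1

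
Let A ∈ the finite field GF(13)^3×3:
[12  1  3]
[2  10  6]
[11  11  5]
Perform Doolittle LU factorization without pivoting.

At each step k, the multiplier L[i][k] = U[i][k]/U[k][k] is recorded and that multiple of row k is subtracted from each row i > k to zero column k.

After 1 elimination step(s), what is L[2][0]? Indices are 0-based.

k=0: U[0][0]=12
  eliminate (1,0): mult=11, new row 1: (0, 12, 12); set L[1][0]=11
  eliminate (2,0): mult=2, new row 2: (0, 9, 12); set L[2][0]=2

L[2][0] = 2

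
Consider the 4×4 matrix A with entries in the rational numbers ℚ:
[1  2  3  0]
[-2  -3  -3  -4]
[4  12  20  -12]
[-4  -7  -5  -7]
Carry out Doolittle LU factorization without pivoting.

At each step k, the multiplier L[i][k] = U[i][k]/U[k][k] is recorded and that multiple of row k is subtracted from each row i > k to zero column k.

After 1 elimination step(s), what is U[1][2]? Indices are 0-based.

k=0: U[0][0]=1
  eliminate (1,0): mult=-2, new row 1: (0, 1, 3, -4); set L[1][0]=-2
  eliminate (2,0): mult=4, new row 2: (0, 4, 8, -12); set L[2][0]=4
  eliminate (3,0): mult=-4, new row 3: (0, 1, 7, -7); set L[3][0]=-4

U[1][2] = 3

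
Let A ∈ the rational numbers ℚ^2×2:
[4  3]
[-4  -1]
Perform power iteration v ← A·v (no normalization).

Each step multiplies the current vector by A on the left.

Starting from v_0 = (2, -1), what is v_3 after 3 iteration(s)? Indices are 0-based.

v_3 = (-43, 17)

v_0 = (2, -1).
v_1 = A·v_0 = (5, -7).
v_2 = A·v_1 = (-1, -13).
v_3 = A·v_2 = (-43, 17).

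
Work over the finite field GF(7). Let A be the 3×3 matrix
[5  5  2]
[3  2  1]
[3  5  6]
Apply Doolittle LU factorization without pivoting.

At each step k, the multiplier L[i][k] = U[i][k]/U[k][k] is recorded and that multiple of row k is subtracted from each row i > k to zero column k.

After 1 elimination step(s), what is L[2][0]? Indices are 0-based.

L[2][0] = 2

Step 1: pivot at (0,0) is 5.
  row1 ← row1 − (2)·row0  ⇒  L[1][0]=2, U row1=(0, 6, 4)
  row2 ← row2 − (2)·row0  ⇒  L[2][0]=2, U row2=(0, 2, 2)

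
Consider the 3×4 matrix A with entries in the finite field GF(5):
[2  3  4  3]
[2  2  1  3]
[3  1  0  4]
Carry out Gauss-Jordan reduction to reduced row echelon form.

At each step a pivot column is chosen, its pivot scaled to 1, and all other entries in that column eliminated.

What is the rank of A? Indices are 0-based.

rank = 3

step 1: normalize row 0 (÷2) = (1, 4, 2, 4)
  row 1: subtract 2×row0 = (0, 4, 2, 0)
  row 2: subtract 3×row0 = (0, 4, 4, 2)
step 2: normalize row 1 (÷4) = (0, 1, 3, 0)
  row 0: subtract 4×row1 = (1, 0, 0, 4)
  row 2: subtract 4×row1 = (0, 0, 2, 2)
step 3: normalize row 2 (÷2) = (0, 0, 1, 1)
  row 1: subtract 3×row2 = (0, 1, 0, 2)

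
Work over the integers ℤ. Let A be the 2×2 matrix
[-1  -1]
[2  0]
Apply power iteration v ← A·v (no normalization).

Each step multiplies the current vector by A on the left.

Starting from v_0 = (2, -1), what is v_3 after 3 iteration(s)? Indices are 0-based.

v_0 = (2, -1).
v_1 = A·v_0 = (-1, 4).
v_2 = A·v_1 = (-3, -2).
v_3 = A·v_2 = (5, -6).

v_3 = (5, -6)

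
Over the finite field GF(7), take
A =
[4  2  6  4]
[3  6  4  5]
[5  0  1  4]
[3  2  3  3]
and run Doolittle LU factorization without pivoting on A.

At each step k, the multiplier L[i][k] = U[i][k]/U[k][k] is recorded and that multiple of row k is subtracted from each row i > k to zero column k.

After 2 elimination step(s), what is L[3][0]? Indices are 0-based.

L[3][0] = 6

Step 1: pivot at (0,0) is 4.
  row1 ← row1 − (6)·row0  ⇒  L[1][0]=6, U row1=(0, 1, 3, 2)
  row2 ← row2 − (3)·row0  ⇒  L[2][0]=3, U row2=(0, 1, 4, 6)
  row3 ← row3 − (6)·row0  ⇒  L[3][0]=6, U row3=(0, 4, 2, 0)
Step 2: pivot at (1,1) is 1.
  row2 ← row2 − (1)·row1  ⇒  L[2][1]=1, U row2=(0, 0, 1, 4)
  row3 ← row3 − (4)·row1  ⇒  L[3][1]=4, U row3=(0, 0, 4, 6)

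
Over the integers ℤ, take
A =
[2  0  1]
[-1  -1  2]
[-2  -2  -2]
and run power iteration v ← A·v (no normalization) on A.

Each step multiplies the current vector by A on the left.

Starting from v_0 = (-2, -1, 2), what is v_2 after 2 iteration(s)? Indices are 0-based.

v_2 = (-2, -1, -14)

v_0 = (-2, -1, 2).
v_1 = A·v_0 = (-2, 7, 2).
v_2 = A·v_1 = (-2, -1, -14).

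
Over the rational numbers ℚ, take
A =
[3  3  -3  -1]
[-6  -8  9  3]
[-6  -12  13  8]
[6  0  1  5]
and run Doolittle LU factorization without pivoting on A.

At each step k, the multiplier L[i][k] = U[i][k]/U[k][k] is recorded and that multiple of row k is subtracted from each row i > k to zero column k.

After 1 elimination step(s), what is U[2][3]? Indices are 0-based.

U[2][3] = 6

Step 1: pivot at (0,0) is 3.
  row1 ← row1 − (-2)·row0  ⇒  L[1][0]=-2, U row1=(0, -2, 3, 1)
  row2 ← row2 − (-2)·row0  ⇒  L[2][0]=-2, U row2=(0, -6, 7, 6)
  row3 ← row3 − (2)·row0  ⇒  L[3][0]=2, U row3=(0, -6, 7, 7)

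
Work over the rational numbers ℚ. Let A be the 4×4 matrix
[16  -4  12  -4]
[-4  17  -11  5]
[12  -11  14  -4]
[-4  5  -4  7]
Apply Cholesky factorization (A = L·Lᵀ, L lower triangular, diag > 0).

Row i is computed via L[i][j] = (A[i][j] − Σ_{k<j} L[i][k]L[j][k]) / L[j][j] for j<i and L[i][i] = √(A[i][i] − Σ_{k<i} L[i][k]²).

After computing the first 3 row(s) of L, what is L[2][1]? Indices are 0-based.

Step 1: L[0][0] = √(16) = 4.
  L[1][0] = (-4) / L[0][0] = -1.
Step 2: L[1][1] = √(16) = 4.
  L[2][0] = (12) / L[0][0] = 3.
  L[2][1] = (-8) / L[1][1] = -2.
Step 3: L[2][2] = √(1) = 1.

L[2][1] = -2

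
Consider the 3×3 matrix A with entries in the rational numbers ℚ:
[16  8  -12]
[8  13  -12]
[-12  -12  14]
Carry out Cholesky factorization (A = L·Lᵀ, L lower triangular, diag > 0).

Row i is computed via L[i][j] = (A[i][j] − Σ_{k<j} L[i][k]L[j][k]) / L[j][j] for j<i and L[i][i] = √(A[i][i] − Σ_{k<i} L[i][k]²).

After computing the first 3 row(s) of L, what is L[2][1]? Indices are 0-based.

L[2][1] = -2

Step 1: L[0][0] = √(16) = 4.
  L[1][0] = (8) / L[0][0] = 2.
Step 2: L[1][1] = √(9) = 3.
  L[2][0] = (-12) / L[0][0] = -3.
  L[2][1] = (-6) / L[1][1] = -2.
Step 3: L[2][2] = √(1) = 1.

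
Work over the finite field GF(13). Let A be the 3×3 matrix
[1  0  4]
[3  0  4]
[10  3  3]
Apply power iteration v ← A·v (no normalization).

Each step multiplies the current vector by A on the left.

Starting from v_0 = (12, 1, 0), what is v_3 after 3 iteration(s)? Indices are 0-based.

v_3 = (6, 0, 4)

v_0 = (12, 1, 0).
v_1 = A·v_0 = (12, 10, 6).
v_2 = A·v_1 = (10, 8, 12).
v_3 = A·v_2 = (6, 0, 4).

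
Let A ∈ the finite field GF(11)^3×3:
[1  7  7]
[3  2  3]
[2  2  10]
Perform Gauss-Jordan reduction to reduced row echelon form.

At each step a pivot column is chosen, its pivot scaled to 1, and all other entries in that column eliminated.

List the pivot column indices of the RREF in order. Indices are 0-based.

pivot columns: 0, 1, 2

pivot(0,0)=1: scale R0 → (1, 7, 7)
  clear (1,0): R1 −= (3)R0 → (0, 3, 4)
  clear (2,0): R2 −= (2)R0 → (0, 10, 7)
pivot(1,1)=3: scale R1 → (0, 1, 5)
  clear (0,1): R0 −= (7)R1 → (1, 0, 5)
  clear (2,1): R2 −= (10)R1 → (0, 0, 1)
pivot(2,2)=1: scale R2 → (0, 0, 1)
  clear (0,2): R0 −= (5)R2 → (1, 0, 0)
  clear (1,2): R1 −= (5)R2 → (0, 1, 0)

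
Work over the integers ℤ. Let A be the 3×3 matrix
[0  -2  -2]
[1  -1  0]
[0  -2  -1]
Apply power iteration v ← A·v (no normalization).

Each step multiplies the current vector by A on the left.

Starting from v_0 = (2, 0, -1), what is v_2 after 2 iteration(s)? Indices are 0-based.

v_2 = (-6, 0, -5)

v_0 = (2, 0, -1).
v_1 = A·v_0 = (2, 2, 1).
v_2 = A·v_1 = (-6, 0, -5).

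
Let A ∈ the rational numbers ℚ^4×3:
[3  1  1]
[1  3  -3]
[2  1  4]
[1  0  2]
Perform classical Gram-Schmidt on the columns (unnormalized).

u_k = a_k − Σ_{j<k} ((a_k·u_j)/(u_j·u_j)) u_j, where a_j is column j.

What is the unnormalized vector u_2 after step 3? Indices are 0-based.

u_2 = (-185/101, -25/101, 260/101, 60/101)

Step 1: u_0 = a_0 = (3, 1, 2, 1).
Step 2: u_1 = a_1 − (8/15)·u_0 = (-3/5, 37/15, -1/15, -8/15).
Step 3: u_2 = a_2 − (2/3)·u_0 − (-140/101)·u_1 = (-185/101, -25/101, 260/101, 60/101).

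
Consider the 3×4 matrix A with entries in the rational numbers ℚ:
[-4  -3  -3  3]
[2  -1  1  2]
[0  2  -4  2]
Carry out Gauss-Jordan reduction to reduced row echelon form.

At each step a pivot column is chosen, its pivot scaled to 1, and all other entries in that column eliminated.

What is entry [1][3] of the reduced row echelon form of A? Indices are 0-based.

M[1][3] = -13/11

step 1: normalize row 0 (÷-4) = (1, 3/4, 3/4, -3/4)
  row 1: subtract 2×row0 = (0, -5/2, -1/2, 7/2)
step 2: normalize row 1 (÷-5/2) = (0, 1, 1/5, -7/5)
  row 0: subtract 3/4×row1 = (1, 0, 3/5, 3/10)
  row 2: subtract 2×row1 = (0, 0, -22/5, 24/5)
step 3: normalize row 2 (÷-22/5) = (0, 0, 1, -12/11)
  row 0: subtract 3/5×row2 = (1, 0, 0, 21/22)
  row 1: subtract 1/5×row2 = (0, 1, 0, -13/11)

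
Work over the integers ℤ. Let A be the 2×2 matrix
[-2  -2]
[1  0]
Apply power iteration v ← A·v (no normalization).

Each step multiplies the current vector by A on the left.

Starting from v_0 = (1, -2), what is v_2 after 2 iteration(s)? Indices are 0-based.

v_0 = (1, -2).
v_1 = A·v_0 = (2, 1).
v_2 = A·v_1 = (-6, 2).

v_2 = (-6, 2)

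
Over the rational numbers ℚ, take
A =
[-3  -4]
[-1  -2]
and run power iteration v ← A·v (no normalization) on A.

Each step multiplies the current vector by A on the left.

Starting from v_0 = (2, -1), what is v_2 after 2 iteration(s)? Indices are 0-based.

v_0 = (2, -1).
v_1 = A·v_0 = (-2, 0).
v_2 = A·v_1 = (6, 2).

v_2 = (6, 2)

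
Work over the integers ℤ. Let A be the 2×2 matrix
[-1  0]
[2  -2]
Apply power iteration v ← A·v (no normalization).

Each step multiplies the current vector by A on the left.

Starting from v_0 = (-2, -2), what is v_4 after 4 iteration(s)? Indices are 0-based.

v_4 = (-2, 28)

v_0 = (-2, -2).
v_1 = A·v_0 = (2, 0).
v_2 = A·v_1 = (-2, 4).
v_3 = A·v_2 = (2, -12).
v_4 = A·v_3 = (-2, 28).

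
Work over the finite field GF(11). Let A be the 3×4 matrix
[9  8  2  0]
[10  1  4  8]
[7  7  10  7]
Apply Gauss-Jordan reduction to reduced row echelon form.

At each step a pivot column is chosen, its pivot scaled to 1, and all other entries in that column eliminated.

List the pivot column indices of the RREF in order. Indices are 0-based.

step 1: normalize row 0 (÷9) = (1, 7, 10, 0)
  row 1: subtract 10×row0 = (0, 8, 3, 8)
  row 2: subtract 7×row0 = (0, 2, 6, 7)
step 2: normalize row 1 (÷8) = (0, 1, 10, 1)
  row 0: subtract 7×row1 = (1, 0, 6, 4)
  row 2: subtract 2×row1 = (0, 0, 8, 5)
step 3: normalize row 2 (÷8) = (0, 0, 1, 2)
  row 0: subtract 6×row2 = (1, 0, 0, 3)
  row 1: subtract 10×row2 = (0, 1, 0, 3)

pivot columns: 0, 1, 2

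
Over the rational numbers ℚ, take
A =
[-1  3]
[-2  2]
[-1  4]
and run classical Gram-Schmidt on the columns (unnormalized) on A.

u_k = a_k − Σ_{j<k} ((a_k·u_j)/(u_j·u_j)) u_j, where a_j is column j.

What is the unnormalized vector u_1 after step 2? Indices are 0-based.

Step 1: u_0 = a_0 = (-1, -2, -1).
Step 2: u_1 = a_1 − (-11/6)·u_0 = (7/6, -5/3, 13/6).

u_1 = (7/6, -5/3, 13/6)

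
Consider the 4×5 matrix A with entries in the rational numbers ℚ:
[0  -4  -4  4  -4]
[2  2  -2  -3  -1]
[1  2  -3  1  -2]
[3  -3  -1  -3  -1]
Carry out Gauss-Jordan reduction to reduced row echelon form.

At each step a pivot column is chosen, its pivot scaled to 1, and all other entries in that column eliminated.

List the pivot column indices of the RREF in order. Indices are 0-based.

pivot(0,0): swap R0↔R1
pivot(0,0)=2: scale R0 → (1, 1, -1, -3/2, -1/2)
  clear (2,0): R2 −= (1)R0 → (0, 1, -2, 5/2, -3/2)
  clear (3,0): R3 −= (3)R0 → (0, -6, 2, 3/2, 1/2)
pivot(1,1)=-4: scale R1 → (0, 1, 1, -1, 1)
  clear (0,1): R0 −= (1)R1 → (1, 0, -2, -1/2, -3/2)
  clear (2,1): R2 −= (1)R1 → (0, 0, -3, 7/2, -5/2)
  clear (3,1): R3 −= (-6)R1 → (0, 0, 8, -9/2, 13/2)
pivot(2,2)=-3: scale R2 → (0, 0, 1, -7/6, 5/6)
  clear (0,2): R0 −= (-2)R2 → (1, 0, 0, -17/6, 1/6)
  clear (1,2): R1 −= (1)R2 → (0, 1, 0, 1/6, 1/6)
  clear (3,2): R3 −= (8)R2 → (0, 0, 0, 29/6, -1/6)
pivot(3,3)=29/6: scale R3 → (0, 0, 0, 1, -1/29)
  clear (0,3): R0 −= (-17/6)R3 → (1, 0, 0, 0, 2/29)
  clear (1,3): R1 −= (1/6)R3 → (0, 1, 0, 0, 5/29)
  clear (2,3): R2 −= (-7/6)R3 → (0, 0, 1, 0, 23/29)

pivot columns: 0, 1, 2, 3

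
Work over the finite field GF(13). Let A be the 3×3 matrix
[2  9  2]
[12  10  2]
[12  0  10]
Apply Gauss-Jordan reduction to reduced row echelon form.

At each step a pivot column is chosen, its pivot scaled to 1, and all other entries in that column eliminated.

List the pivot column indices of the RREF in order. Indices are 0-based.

step 1: normalize row 0 (÷2) = (1, 11, 1)
  row 1: subtract 12×row0 = (0, 8, 3)
  row 2: subtract 12×row0 = (0, 11, 11)
step 2: normalize row 1 (÷8) = (0, 1, 2)
  row 0: subtract 11×row1 = (1, 0, 5)
  row 2: subtract 11×row1 = (0, 0, 2)
step 3: normalize row 2 (÷2) = (0, 0, 1)
  row 0: subtract 5×row2 = (1, 0, 0)
  row 1: subtract 2×row2 = (0, 1, 0)

pivot columns: 0, 1, 2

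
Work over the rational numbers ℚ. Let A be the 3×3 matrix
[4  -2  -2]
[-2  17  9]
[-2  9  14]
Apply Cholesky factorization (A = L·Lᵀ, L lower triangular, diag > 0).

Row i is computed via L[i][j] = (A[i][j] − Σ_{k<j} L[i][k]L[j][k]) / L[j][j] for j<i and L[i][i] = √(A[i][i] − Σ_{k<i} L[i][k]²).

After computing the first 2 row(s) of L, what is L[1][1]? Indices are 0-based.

Step 1: L[0][0] = √(4) = 2.
  L[1][0] = (-2) / L[0][0] = -1.
Step 2: L[1][1] = √(16) = 4.

L[1][1] = 4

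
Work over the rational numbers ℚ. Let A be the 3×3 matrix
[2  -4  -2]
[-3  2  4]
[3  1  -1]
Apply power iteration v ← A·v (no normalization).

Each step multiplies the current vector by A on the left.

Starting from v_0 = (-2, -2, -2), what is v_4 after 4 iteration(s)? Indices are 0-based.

v_4 = (1168, -960, 636)

v_0 = (-2, -2, -2).
v_1 = A·v_0 = (8, -6, -6).
v_2 = A·v_1 = (52, -60, 24).
v_3 = A·v_2 = (296, -180, 72).
v_4 = A·v_3 = (1168, -960, 636).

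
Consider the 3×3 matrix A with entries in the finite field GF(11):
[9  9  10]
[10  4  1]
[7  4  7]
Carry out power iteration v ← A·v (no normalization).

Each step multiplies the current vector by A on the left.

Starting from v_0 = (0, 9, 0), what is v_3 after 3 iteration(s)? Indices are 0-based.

v_3 = (6, 1, 0)

v_0 = (0, 9, 0).
v_1 = A·v_0 = (4, 3, 3).
v_2 = A·v_1 = (5, 0, 6).
v_3 = A·v_2 = (6, 1, 0).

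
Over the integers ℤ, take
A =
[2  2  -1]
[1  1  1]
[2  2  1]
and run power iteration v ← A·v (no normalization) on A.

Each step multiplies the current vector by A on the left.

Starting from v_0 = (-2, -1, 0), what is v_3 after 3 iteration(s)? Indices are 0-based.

v_0 = (-2, -1, 0).
v_1 = A·v_0 = (-6, -3, -6).
v_2 = A·v_1 = (-12, -15, -24).
v_3 = A·v_2 = (-30, -51, -78).

v_3 = (-30, -51, -78)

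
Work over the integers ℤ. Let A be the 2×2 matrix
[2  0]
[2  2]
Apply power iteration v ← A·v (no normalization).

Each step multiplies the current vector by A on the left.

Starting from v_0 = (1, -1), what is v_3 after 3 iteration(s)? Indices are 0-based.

v_0 = (1, -1).
v_1 = A·v_0 = (2, 0).
v_2 = A·v_1 = (4, 4).
v_3 = A·v_2 = (8, 16).

v_3 = (8, 16)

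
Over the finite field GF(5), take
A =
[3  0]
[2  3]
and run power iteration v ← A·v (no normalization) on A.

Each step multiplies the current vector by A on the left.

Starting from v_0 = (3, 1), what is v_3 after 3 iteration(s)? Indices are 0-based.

v_3 = (1, 4)

v_0 = (3, 1).
v_1 = A·v_0 = (4, 4).
v_2 = A·v_1 = (2, 0).
v_3 = A·v_2 = (1, 4).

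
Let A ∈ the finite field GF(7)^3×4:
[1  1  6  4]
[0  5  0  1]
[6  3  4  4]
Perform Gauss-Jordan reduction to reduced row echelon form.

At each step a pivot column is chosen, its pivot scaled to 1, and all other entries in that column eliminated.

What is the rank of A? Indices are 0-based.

step 1: normalize row 0 (÷1) = (1, 1, 6, 4)
  row 2: subtract 6×row0 = (0, 4, 3, 1)
step 2: normalize row 1 (÷5) = (0, 1, 0, 3)
  row 0: subtract 1×row1 = (1, 0, 6, 1)
  row 2: subtract 4×row1 = (0, 0, 3, 3)
step 3: normalize row 2 (÷3) = (0, 0, 1, 1)
  row 0: subtract 6×row2 = (1, 0, 0, 2)

rank = 3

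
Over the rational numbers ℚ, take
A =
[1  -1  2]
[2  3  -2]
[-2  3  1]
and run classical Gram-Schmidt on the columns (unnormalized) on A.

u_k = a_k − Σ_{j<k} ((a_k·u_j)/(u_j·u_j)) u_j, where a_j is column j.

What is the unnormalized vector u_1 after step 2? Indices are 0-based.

Step 1: u_0 = a_0 = (1, 2, -2).
Step 2: u_1 = a_1 − (-1/9)·u_0 = (-8/9, 29/9, 25/9).

u_1 = (-8/9, 29/9, 25/9)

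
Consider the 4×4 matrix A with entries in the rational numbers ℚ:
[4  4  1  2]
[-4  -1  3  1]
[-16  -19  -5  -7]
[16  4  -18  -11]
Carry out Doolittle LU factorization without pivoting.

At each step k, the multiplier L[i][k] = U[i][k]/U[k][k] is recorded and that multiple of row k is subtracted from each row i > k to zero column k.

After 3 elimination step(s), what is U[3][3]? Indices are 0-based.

U[3][3] = 1

k=0: U[0][0]=4
  eliminate (1,0): mult=-1, new row 1: (0, 3, 4, 3); set L[1][0]=-1
  eliminate (2,0): mult=-4, new row 2: (0, -3, -1, 1); set L[2][0]=-4
  eliminate (3,0): mult=4, new row 3: (0, -12, -22, -19); set L[3][0]=4
k=1: U[1][1]=3
  eliminate (2,1): mult=-1, new row 2: (0, 0, 3, 4); set L[2][1]=-1
  eliminate (3,1): mult=-4, new row 3: (0, 0, -6, -7); set L[3][1]=-4
k=2: U[2][2]=3
  eliminate (3,2): mult=-2, new row 3: (0, 0, 0, 1); set L[3][2]=-2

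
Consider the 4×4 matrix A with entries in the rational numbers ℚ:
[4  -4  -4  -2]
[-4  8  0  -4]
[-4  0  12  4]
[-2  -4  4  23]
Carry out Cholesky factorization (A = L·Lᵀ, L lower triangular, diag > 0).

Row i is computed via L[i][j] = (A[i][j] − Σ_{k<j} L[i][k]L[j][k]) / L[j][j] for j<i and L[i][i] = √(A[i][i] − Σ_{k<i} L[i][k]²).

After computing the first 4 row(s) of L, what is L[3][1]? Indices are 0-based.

Step 1: L[0][0] = √(4) = 2.
  L[1][0] = (-4) / L[0][0] = -2.
Step 2: L[1][1] = √(4) = 2.
  L[2][0] = (-4) / L[0][0] = -2.
  L[2][1] = (-4) / L[1][1] = -2.
Step 3: L[2][2] = √(4) = 2.
  L[3][0] = (-2) / L[0][0] = -1.
  L[3][1] = (-6) / L[1][1] = -3.
  L[3][2] = (-4) / L[2][2] = -2.
Step 4: L[3][3] = √(9) = 3.

L[3][1] = -3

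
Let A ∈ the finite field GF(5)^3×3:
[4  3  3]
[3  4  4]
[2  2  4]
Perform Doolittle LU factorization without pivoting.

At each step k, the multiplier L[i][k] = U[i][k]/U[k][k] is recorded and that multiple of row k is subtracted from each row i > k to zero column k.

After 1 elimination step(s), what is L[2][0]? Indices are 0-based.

Step 1: pivot at (0,0) is 4.
  row1 ← row1 − (2)·row0  ⇒  L[1][0]=2, U row1=(0, 3, 3)
  row2 ← row2 − (3)·row0  ⇒  L[2][0]=3, U row2=(0, 3, 0)

L[2][0] = 3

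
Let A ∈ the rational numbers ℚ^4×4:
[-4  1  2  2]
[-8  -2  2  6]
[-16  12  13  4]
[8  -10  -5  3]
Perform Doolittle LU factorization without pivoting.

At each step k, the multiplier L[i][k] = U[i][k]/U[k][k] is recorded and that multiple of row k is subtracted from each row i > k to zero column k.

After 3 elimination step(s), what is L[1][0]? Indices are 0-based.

Step 1: pivot at (0,0) is -4.
  row1 ← row1 − (2)·row0  ⇒  L[1][0]=2, U row1=(0, -4, -2, 2)
  row2 ← row2 − (4)·row0  ⇒  L[2][0]=4, U row2=(0, 8, 5, -4)
  row3 ← row3 − (-2)·row0  ⇒  L[3][0]=-2, U row3=(0, -8, -1, 7)
Step 2: pivot at (1,1) is -4.
  row2 ← row2 − (-2)·row1  ⇒  L[2][1]=-2, U row2=(0, 0, 1, 0)
  row3 ← row3 − (2)·row1  ⇒  L[3][1]=2, U row3=(0, 0, 3, 3)
Step 3: pivot at (2,2) is 1.
  row3 ← row3 − (3)·row2  ⇒  L[3][2]=3, U row3=(0, 0, 0, 3)

L[1][0] = 2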